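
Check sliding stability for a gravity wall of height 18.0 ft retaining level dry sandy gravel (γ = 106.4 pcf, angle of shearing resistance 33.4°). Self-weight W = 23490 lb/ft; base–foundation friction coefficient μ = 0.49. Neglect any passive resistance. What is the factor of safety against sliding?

2.30

K_a = tan²(45° − 33.4°/2) = 0.2899.
P_a = ½K_aγH² = 0.5×0.2899×106.4×18.0² = 4997 lb/ft, acting at H/3 = 6.000 ft above the base.
FS_sliding = μW / P_a = 0.49×23490 / 4997 = 2.303.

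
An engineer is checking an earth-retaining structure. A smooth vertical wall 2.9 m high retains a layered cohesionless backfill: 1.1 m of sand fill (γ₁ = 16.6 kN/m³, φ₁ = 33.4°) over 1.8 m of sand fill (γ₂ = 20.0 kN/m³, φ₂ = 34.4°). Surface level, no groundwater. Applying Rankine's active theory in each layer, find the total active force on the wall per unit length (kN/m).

21.1 kN/m

K_a1 = tan²(45°−33.4°/2) = 0.2899; K_a2 = tan²(45°−34.4°/2) = 0.2780.
Layer 1: σ at base = K_a1 γ₁ h₁ = 5.294 kPa; P₁ = ½×5.294×1.1 = 2.912.
Layer 2: σ_v at top = γ₁h₁ = 18.26; σ_h top = K_a2×18.26 = 5.076; σ_h base = K_a2×(18.26+20.0×1.8) = 15.08.
P₂ = ½(5.076+15.08)×1.8 = 18.14. Total P_a = 2.912+18.14 = 21.06 kN/m.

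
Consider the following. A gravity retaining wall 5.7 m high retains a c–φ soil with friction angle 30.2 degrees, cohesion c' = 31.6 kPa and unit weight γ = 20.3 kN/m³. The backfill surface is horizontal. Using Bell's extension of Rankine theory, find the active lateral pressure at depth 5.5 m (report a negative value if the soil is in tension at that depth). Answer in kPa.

0.576 kPa

K_a = (1 − sin φ)/(1 + sin φ) = 0.3307.
σ_a = K_a γ z − 2c√K_a = 0.3307×20.3×5.5 − 2×31.6×0.5750 = 0.5759 kPa.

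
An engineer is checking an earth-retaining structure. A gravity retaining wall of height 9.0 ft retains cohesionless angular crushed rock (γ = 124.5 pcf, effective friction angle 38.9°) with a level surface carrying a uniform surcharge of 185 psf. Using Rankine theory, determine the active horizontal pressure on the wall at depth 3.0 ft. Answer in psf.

128 psf

K_a = (1 − sin φ)/(1 + sin φ) = 0.2285.
σ_v = γz + q = 124.5 × 3.0 + 185 = 558.5 psf.
σ_h = K_a σ_v = 0.2285 × 558.5 = 127.6 psf.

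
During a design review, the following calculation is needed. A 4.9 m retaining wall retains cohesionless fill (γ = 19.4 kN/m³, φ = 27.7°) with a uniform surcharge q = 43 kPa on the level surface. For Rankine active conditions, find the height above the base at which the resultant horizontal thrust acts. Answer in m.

K_a = 0.3653.
Triangular part P₁ = ½K_aγH² = 85.09 at H/3 = 1.633 m; rectangular part P₂ = K_a q H = 76.98 at H/2 = 2.450 m.
ȳ = (P₁·1.633 + P₂·2.450)/(P₁+P₂) = 2.021 m.

2.02 m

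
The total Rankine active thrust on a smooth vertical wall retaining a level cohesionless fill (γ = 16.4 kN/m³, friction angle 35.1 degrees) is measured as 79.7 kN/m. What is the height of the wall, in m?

K_a = 0.2698. P_a = ½ K_a γ H² ⇒ H = √(2P_a/(K_a γ)).
H = √(2×79.7/(0.2698×16.4)) = 6.002 m.

6.00 m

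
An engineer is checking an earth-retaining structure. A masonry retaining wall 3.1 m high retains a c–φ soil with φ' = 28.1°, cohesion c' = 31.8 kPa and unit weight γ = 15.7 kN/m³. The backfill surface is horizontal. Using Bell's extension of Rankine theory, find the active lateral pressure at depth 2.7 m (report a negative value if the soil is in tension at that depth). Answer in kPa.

-22.9 kPa

K_a = (1 − sin φ)/(1 + sin φ) = 0.3596.
σ_a = K_a γ z − 2c√K_a = 0.3596×15.7×2.7 − 2×31.8×0.5997 = -22.90 kPa.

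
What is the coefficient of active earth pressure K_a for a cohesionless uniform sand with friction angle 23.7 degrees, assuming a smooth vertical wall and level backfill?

0.427

K_a = (1 − sin φ)/(1 + sin φ) = (1 − sin 23.7°)/(1 + sin 23.7°) = 0.4266.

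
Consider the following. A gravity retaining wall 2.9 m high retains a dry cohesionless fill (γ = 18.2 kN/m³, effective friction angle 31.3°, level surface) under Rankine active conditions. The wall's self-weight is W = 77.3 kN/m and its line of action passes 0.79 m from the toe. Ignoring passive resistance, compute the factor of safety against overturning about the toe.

2.61

K_a = tan²(45° − 31.3°/2) = 0.3162.
P_a = ½K_aγH² = 0.5×0.3162×18.2×2.9² = 24.20 kN/m, acting at H/3 = 0.9667 m above the base.
Overturning moment M_o = P_a × H/3 = 24.20 × 0.9667 = 23.39.
Resisting moment M_r = W × 0.79 = 77.3 × 0.79 = 61.07.
FS_overturning = M_r/M_o = 61.07/23.39 = 2.610.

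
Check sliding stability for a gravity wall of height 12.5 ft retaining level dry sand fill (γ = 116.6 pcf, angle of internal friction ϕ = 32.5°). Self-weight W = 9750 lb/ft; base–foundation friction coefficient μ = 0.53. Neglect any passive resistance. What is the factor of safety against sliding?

K_a = tan²(45° − 32.5°/2) = 0.3010.
P_a = ½K_aγH² = 0.5×0.3010×116.6×12.5² = 2742 lb/ft, acting at H/3 = 4.167 ft above the base.
FS_sliding = μW / P_a = 0.53×9750 / 2742 = 1.885.

1.88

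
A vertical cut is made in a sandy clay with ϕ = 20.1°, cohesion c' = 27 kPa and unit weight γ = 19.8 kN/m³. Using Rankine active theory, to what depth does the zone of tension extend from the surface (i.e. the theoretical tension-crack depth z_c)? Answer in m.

K_a = tan²(45° − 20.1°/2) = 0.4885; √K_a = 0.6989.
The active pressure is zero where K_a γ z = 2c√K_a, so z_c = 2c/(γ√K_a) = 2×27/(19.8×0.6989) = 3.902 m.

3.90 m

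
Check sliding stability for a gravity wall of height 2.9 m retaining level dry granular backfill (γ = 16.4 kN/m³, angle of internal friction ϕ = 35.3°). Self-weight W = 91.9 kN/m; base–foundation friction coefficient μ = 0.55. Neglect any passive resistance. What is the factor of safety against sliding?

K_a = tan²(45° − 35.3°/2) = 0.2675.
P_a = ½K_aγH² = 0.5×0.2675×16.4×2.9² = 18.45 kN/m, acting at H/3 = 0.9667 m above the base.
FS_sliding = μW / P_a = 0.55×91.9 / 18.45 = 2.740.

2.74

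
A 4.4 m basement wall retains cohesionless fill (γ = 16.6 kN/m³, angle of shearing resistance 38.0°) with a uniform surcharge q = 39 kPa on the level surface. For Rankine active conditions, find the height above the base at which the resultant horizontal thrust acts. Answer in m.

1.85 m

K_a = 0.2379.
Triangular part P₁ = ½K_aγH² = 38.22 at H/3 = 1.467 m; rectangular part P₂ = K_a q H = 40.82 at H/2 = 2.200 m.
ȳ = (P₁·1.467 + P₂·2.200)/(P₁+P₂) = 1.845 m.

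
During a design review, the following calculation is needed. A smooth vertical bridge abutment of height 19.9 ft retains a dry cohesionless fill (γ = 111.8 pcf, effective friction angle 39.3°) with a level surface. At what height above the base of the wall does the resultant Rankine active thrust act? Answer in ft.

K_a = 0.2245.
The pressure distribution is triangular, so the resultant acts at H/3 above the base = 19.9/3 = 6.633 ft.

6.63 ft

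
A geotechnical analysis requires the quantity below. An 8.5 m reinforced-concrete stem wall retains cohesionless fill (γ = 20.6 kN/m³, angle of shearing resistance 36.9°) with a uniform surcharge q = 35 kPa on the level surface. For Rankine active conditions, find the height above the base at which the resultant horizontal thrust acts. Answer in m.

3.24 m

K_a = 0.2497.
Triangular part P₁ = ½K_aγH² = 185.8 at H/3 = 2.833 m; rectangular part P₂ = K_a q H = 74.28 at H/2 = 4.250 m.
ȳ = (P₁·2.833 + P₂·4.250)/(P₁+P₂) = 3.238 m.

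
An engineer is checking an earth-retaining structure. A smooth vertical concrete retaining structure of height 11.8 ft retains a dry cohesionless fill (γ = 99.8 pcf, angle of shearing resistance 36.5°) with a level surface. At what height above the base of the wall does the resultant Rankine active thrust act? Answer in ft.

K_a = 0.2541.
The pressure distribution is triangular, so the resultant acts at H/3 above the base = 11.8/3 = 3.933 ft.

3.93 ft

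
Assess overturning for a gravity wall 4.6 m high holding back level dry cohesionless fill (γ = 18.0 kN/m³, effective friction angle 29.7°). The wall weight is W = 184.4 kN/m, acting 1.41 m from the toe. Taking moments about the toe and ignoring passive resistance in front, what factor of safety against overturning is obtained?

K_a = tan²(45° − 29.7°/2) = 0.3374.
P_a = ½K_aγH² = 0.5×0.3374×18.0×4.6² = 64.25 kN/m, acting at H/3 = 1.533 m above the base.
Overturning moment M_o = P_a × H/3 = 64.25 × 1.533 = 98.52.
Resisting moment M_r = W × 1.41 = 184.4 × 1.41 = 260.0.
FS_overturning = M_r/M_o = 260.0/98.52 = 2.639.

2.64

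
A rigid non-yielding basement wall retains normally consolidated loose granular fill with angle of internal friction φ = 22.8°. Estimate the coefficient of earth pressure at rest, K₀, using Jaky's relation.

0.612

K₀ = 1 − sin φ' = 1 − sin 22.8° = 0.6125.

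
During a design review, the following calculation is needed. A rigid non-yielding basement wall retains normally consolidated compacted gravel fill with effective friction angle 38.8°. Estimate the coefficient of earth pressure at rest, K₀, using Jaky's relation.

K₀ = 1 − sin φ' = 1 − sin 38.8° = 0.3734.

0.373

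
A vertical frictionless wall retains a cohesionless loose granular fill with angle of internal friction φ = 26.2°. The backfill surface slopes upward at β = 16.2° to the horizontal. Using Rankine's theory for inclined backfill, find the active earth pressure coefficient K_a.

K_a = cos β · (cos β − √(cos²β − cos²φ)) / (cos β + √(cos²β − cos²φ)).
cos β = 0.9603, cos φ = 0.8973, √(cos²β − cos²φ) = 0.3422.
K_a = 0.9603 × (0.9603 − 0.3422)/(0.9603 + 0.3422) = 0.4557.

0.456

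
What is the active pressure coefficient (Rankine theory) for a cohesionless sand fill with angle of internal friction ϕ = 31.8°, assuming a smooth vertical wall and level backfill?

K_a = (1 − sin φ)/(1 + sin φ) = (1 − sin 31.8°)/(1 + sin 31.8°) = 0.3098.

0.310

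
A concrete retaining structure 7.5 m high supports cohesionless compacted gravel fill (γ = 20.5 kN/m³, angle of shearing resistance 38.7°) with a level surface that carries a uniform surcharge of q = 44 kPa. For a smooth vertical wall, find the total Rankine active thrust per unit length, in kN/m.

K_a = tan²(45° − φ/2) = 0.2306.
Soil triangle: ½ K_a γ H² = 0.5×0.2306×20.5×7.5² = 132.9 kN/m.
Surcharge rectangle: K_a q H = 0.2306×44×7.5 = 76.09 kN/m.
Total = 132.9 + 76.09 = 209.0 kN/m.

209 kN/m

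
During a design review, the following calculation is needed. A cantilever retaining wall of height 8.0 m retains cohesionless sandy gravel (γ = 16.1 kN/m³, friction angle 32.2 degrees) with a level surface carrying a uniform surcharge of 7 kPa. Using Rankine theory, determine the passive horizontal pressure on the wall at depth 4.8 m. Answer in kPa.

K_p = (1 + sin φ)/(1 − sin φ) = 3.282.
σ_v = γz + q = 16.1 × 4.8 + 7 = 84.28 kPa.
σ_h = K_p σ_v = 3.282 × 84.28 = 276.6 kPa.

277 kPa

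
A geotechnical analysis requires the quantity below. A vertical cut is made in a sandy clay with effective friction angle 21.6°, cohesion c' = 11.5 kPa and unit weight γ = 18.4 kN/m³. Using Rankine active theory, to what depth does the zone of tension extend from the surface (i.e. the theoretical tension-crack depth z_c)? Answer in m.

1.84 m

K_a = tan²(45° − 21.6°/2) = 0.4619; √K_a = 0.6796.
The active pressure is zero where K_a γ z = 2c√K_a, so z_c = 2c/(γ√K_a) = 2×11.5/(18.4×0.6796) = 1.839 m.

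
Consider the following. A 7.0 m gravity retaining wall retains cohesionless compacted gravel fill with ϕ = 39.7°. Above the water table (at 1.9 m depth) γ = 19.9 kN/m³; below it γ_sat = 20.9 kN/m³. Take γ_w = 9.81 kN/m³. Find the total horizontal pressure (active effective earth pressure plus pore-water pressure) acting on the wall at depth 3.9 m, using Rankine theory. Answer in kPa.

K_a = (1 − sin φ)/(1 + sin φ) = 0.2204.
γ' = 20.9 − 9.81 = 11.09 kN/m³.
Effective vertical stress at 3.9 m: σ'_v = 19.9×1.9 + 11.09×2.00 = 59.99 kPa.
σ'_h = K_a σ'_v = 0.2204 × 59.99 = 13.22 kPa; u = γ_w × 2.00 = 19.62 kPa.
Total σ_h = 13.22 + 19.62 = 32.84 kPa.

32.8 kPa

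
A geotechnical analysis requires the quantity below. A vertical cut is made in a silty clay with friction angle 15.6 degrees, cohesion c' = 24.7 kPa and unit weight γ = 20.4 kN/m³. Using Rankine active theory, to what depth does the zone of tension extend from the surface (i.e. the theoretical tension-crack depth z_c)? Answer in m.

K_a = tan²(45° − 15.6°/2) = 0.5761; √K_a = 0.7590.
The active pressure is zero where K_a γ z = 2c√K_a, so z_c = 2c/(γ√K_a) = 2×24.7/(20.4×0.7590) = 3.190 m.

3.19 m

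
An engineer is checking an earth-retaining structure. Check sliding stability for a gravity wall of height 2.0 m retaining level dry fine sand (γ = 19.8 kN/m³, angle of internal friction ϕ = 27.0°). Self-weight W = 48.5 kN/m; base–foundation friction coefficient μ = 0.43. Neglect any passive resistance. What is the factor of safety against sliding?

K_a = tan²(45° − 27.0°/2) = 0.3755.
P_a = ½K_aγH² = 0.5×0.3755×19.8×2.0² = 14.87 kN/m, acting at H/3 = 0.6667 m above the base.
FS_sliding = μW / P_a = 0.43×48.5 / 14.87 = 1.402.

1.40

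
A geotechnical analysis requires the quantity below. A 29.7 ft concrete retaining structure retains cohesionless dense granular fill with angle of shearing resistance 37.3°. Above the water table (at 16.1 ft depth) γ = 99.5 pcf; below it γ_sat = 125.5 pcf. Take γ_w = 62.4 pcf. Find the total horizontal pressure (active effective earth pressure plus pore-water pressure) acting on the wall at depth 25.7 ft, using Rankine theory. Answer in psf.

1140 psf

K_a = (1 − sin φ)/(1 + sin φ) = 0.2453.
γ' = 125.5 − 62.4 = 63.10 pcf.
Effective vertical stress at 25.7 ft: σ'_v = 99.5×16.1 + 63.10×9.60 = 2208 psf.
σ'_h = K_a σ'_v = 0.2453 × 2208 = 541.6 psf; u = γ_w × 9.60 = 599.0 psf.
Total σ_h = 541.6 + 599.0 = 1141 psf.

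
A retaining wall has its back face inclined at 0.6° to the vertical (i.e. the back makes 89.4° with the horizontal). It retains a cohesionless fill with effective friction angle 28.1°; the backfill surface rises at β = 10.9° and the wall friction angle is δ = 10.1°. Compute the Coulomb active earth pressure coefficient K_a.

0.389

K_a = sin²(α+φ) / [sin²α · sin(α−δ) · (1 + √{sin(φ+δ)sin(φ−β) / (sin(α−δ)sin(α+β))})²].
With α = 89.4°, φ = 28.1°, δ = 10.1°, β = 10.9°: K_a = 0.3889.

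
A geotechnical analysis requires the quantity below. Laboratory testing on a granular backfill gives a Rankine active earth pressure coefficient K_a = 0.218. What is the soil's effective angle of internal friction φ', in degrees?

39.9°

K_a = tan²(45° − φ/2) ⇒ 45° − φ/2 = arctan(√0.218) = 25.03°.
φ = 2(45° − 25.03°) = 39.94°.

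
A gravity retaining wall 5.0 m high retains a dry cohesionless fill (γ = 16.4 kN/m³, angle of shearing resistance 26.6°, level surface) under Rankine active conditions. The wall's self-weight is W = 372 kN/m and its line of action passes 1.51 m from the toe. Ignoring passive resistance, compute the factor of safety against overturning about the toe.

4.31

K_a = tan²(45° − 26.6°/2) = 0.3814.
P_a = ½K_aγH² = 0.5×0.3814×16.4×5.0² = 78.20 kN/m, acting at H/3 = 1.667 m above the base.
Overturning moment M_o = P_a × H/3 = 78.20 × 1.667 = 130.3.
Resisting moment M_r = W × 1.51 = 372 × 1.51 = 561.7.
FS_overturning = M_r/M_o = 561.7/130.3 = 4.310.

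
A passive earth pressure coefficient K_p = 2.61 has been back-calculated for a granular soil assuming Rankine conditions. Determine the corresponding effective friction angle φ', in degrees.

26.5°

K_p = (1+sin φ)/(1−sin φ) ⇒ sin φ = (K_p − 1)/(K_p + 1) = 0.4460.
φ = arcsin(0.4460) = 26.49°.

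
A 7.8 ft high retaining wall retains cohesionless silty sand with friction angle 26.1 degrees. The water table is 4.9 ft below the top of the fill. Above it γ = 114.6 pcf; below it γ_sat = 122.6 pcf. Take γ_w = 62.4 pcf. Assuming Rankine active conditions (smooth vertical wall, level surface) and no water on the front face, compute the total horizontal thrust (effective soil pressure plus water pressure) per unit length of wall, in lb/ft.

K_a = tan²(45° − φ/2) = 0.3889.
γ' = 122.6 − 62.4 = 60.20 pcf. Depth below WT = 2.9 ft.
σ'_h at WT = K_a γ d_w = 218.4 psf; at base = 218.4 + K_a γ' × 2.9 = 286.3 psf.
P₁ (0–4.9 ft) = ½×218.4×4.9 = 535.1. P₂ (4.9–7.8 ft) = ½(218.4+286.3)×2.9 = 731.8.
P_w = ½ γ_w h₂² = 0.5×62.4×2.9² = 262.4. Total = 535.1+731.8+262.4 = 1529 lb/ft.

1530 lb/ft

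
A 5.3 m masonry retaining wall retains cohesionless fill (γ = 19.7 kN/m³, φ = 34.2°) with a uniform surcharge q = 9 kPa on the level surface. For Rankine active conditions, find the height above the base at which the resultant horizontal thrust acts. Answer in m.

1.90 m

K_a = 0.2803.
Triangular part P₁ = ½K_aγH² = 77.57 at H/3 = 1.767 m; rectangular part P₂ = K_a q H = 13.37 at H/2 = 2.650 m.
ȳ = (P₁·1.767 + P₂·2.650)/(P₁+P₂) = 1.897 m.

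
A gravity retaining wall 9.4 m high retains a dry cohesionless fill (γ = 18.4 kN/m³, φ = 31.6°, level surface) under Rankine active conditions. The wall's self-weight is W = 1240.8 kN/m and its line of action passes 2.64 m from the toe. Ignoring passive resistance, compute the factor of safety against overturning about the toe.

K_a = tan²(45° − 31.6°/2) = 0.3123.
P_a = ½K_aγH² = 0.5×0.3123×18.4×9.4² = 253.9 kN/m, acting at H/3 = 3.133 m above the base.
Overturning moment M_o = P_a × H/3 = 253.9 × 3.133 = 795.6.
Resisting moment M_r = W × 2.64 = 1240.8 × 2.64 = 3276.
FS_overturning = M_r/M_o = 3276/795.6 = 4.117.

4.12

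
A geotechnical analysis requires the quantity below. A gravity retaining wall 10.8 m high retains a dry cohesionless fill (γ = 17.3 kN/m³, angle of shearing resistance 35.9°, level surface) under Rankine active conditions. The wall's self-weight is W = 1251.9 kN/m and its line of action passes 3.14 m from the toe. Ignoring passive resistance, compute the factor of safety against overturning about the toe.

4.15

K_a = tan²(45° − 35.9°/2) = 0.2607.
P_a = ½K_aγH² = 0.5×0.2607×17.3×10.8² = 263.1 kN/m, acting at H/3 = 3.600 m above the base.
Overturning moment M_o = P_a × H/3 = 263.1 × 3.600 = 947.0.
Resisting moment M_r = W × 3.14 = 1251.9 × 3.14 = 3931.
FS_overturning = M_r/M_o = 3931/947.0 = 4.151.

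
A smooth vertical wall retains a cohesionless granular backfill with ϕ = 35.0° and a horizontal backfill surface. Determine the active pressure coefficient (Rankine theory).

0.271

K_a = (1 − sin φ)/(1 + sin φ) = (1 − sin 35.0°)/(1 + sin 35.0°) = 0.2710.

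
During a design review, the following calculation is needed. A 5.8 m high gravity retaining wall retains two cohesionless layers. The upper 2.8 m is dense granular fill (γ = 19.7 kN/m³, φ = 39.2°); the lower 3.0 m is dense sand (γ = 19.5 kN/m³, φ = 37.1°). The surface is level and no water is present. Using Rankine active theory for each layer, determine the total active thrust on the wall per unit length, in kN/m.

80.1 kN/m

K_a1 = tan²(45°−39.2°/2) = 0.2255; K_a2 = tan²(45°−37.1°/2) = 0.2475.
Layer 1: σ at base = K_a1 γ₁ h₁ = 12.44 kPa; P₁ = ½×12.44×2.8 = 17.41.
Layer 2: σ_v at top = γ₁h₁ = 55.16; σ_h top = K_a2×55.16 = 13.65; σ_h base = K_a2×(55.16+19.5×3.0) = 28.13.
P₂ = ½(13.65+28.13)×3.0 = 62.67. Total P_a = 17.41+62.67 = 80.09 kN/m.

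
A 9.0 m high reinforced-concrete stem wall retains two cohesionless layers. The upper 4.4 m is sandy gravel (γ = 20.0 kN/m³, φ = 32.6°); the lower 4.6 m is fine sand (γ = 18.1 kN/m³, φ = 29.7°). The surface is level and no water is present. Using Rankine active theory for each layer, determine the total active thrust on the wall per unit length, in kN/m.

259 kN/m

K_a1 = tan²(45°−32.6°/2) = 0.2997; K_a2 = tan²(45°−29.7°/2) = 0.3374.
Layer 1: σ at base = K_a1 γ₁ h₁ = 26.38 kPa; P₁ = ½×26.38×4.4 = 58.03.
Layer 2: σ_v at top = γ₁h₁ = 88.00; σ_h top = K_a2×88.00 = 29.69; σ_h base = K_a2×(88.00+18.1×4.6) = 57.78.
P₂ = ½(29.69+57.78)×4.6 = 201.2. Total P_a = 58.03+201.2 = 259.2 kN/m.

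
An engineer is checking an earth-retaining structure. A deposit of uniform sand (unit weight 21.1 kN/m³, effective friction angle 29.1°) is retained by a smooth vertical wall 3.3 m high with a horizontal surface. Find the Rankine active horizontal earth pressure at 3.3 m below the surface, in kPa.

24.1 kPa

K_a = (1 − sin φ)/(1 + sin φ) = 0.3456.
σ_h = K_a γ z = 0.3456 × 21.1 × 3.3 = 24.06 kPa.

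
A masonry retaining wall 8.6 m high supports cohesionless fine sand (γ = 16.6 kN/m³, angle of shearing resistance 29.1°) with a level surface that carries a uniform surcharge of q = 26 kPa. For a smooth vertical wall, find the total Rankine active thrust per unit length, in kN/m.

289 kN/m

K_a = tan²(45° − φ/2) = 0.3456.
Soil triangle: ½ K_a γ H² = 0.5×0.3456×16.6×8.6² = 212.1 kN/m.
Surcharge rectangle: K_a q H = 0.3456×26×8.6 = 77.27 kN/m.
Total = 212.1 + 77.27 = 289.4 kN/m.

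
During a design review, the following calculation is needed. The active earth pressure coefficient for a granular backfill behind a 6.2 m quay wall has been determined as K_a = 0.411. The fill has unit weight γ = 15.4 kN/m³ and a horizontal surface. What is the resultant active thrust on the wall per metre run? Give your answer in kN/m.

P = ½ K_a γ H² = 0.5 × 0.411 × 15.4 × 6.2² = 121.7 kN/m.

122 kN/m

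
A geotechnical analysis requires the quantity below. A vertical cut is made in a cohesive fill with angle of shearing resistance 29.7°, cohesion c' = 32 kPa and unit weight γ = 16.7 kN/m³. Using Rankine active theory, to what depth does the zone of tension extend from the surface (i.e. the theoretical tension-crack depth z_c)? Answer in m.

6.60 m

K_a = tan²(45° − 29.7°/2) = 0.3374; √K_a = 0.5808.
The active pressure is zero where K_a γ z = 2c√K_a, so z_c = 2c/(γ√K_a) = 2×32/(16.7×0.5808) = 6.598 m.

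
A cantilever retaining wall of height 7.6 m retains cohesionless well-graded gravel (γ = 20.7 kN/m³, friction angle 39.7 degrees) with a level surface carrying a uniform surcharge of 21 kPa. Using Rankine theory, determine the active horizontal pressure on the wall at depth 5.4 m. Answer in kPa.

K_a = (1 − sin φ)/(1 + sin φ) = 0.2204.
σ_v = γz + q = 20.7 × 5.4 + 21 = 132.8 kPa.
σ_h = K_a σ_v = 0.2204 × 132.8 = 29.27 kPa.

29.3 kPa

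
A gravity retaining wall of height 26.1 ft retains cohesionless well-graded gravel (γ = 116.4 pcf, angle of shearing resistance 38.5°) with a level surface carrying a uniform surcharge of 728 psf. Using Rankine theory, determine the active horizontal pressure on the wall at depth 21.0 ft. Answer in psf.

K_a = (1 − sin φ)/(1 + sin φ) = 0.2327.
σ_v = γz + q = 116.4 × 21.0 + 728 = 3172 psf.
σ_h = K_a σ_v = 0.2327 × 3172 = 738.1 psf.

738 psf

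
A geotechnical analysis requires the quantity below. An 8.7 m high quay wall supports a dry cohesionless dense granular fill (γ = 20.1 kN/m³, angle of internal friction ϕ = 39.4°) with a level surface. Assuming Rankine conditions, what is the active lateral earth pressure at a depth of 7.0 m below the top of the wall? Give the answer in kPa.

31.4 kPa

K_a = (1 − sin φ)/(1 + sin φ) = 0.2234.
σ_h = K_a γ z = 0.2234 × 20.1 × 7.0 = 31.44 kPa.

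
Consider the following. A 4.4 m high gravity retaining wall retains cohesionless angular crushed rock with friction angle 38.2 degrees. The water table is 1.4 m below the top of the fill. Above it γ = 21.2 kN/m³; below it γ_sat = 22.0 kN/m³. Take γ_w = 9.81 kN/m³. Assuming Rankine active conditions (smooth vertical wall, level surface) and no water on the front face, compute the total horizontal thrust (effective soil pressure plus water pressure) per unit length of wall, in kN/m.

83.0 kN/m

K_a = tan²(45° − φ/2) = 0.2358.
γ' = 22.0 − 9.81 = 12.19 kN/m³. Depth below WT = 3.0 m.
σ'_h at WT = K_a γ d_w = 6.998 kPa; at base = 6.998 + K_a γ' × 3.0 = 15.62 kPa.
P₁ (0–1.4 m) = ½×6.998×1.4 = 4.899. P₂ (1.4–4.4 m) = ½(6.998+15.62)×3.0 = 33.93.
P_w = ½ γ_w h₂² = 0.5×9.81×3.0² = 44.14. Total = 4.899+33.93+44.14 = 82.97 kN/m.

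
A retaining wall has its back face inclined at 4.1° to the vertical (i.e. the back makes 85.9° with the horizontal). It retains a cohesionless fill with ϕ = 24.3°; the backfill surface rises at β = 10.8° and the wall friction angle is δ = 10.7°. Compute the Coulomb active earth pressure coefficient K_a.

0.485

K_a = sin²(α+φ) / [sin²α · sin(α−δ) · (1 + √{sin(φ+δ)sin(φ−β) / (sin(α−δ)sin(α+β))})²].
With α = 85.9°, φ = 24.3°, δ = 10.7°, β = 10.8°: K_a = 0.4854.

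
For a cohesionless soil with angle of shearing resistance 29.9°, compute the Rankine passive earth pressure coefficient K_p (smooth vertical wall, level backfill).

K_p = (1 + sin φ)/(1 − sin φ) = tan²(45° + 29.9°/2) = 2.988.

2.99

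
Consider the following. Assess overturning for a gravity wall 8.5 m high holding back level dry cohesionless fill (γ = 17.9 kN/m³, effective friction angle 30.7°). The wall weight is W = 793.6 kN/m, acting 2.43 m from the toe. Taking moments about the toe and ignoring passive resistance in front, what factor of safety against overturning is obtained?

K_a = tan²(45° − 30.7°/2) = 0.3240.
P_a = ½K_aγH² = 0.5×0.3240×17.9×8.5² = 209.5 kN/m, acting at H/3 = 2.833 m above the base.
Overturning moment M_o = P_a × H/3 = 209.5 × 2.833 = 593.7.
Resisting moment M_r = W × 2.43 = 793.6 × 2.43 = 1928.
FS_overturning = M_r/M_o = 1928/593.7 = 3.248.

3.25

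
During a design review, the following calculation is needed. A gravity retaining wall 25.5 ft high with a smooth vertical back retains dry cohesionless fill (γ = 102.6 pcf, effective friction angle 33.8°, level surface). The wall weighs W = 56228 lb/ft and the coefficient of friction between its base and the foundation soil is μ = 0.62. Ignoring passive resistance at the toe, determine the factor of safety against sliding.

K_a = tan²(45° − 33.8°/2) = 0.2851.
P_a = ½K_aγH² = 0.5×0.2851×102.6×25.5² = 9510 lb/ft, acting at H/3 = 8.500 ft above the base.
FS_sliding = μW / P_a = 0.62×56228 / 9510 = 3.666.

3.67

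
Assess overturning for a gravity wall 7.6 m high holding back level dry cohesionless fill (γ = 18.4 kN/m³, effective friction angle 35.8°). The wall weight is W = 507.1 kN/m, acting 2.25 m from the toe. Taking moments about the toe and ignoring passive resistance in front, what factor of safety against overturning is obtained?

K_a = tan²(45° − 35.8°/2) = 0.2619.
P_a = ½K_aγH² = 0.5×0.2619×18.4×7.6² = 139.2 kN/m, acting at H/3 = 2.533 m above the base.
Overturning moment M_o = P_a × H/3 = 139.2 × 2.533 = 352.5.
Resisting moment M_r = W × 2.25 = 507.1 × 2.25 = 1141.
FS_overturning = M_r/M_o = 1141/352.5 = 3.237.

3.24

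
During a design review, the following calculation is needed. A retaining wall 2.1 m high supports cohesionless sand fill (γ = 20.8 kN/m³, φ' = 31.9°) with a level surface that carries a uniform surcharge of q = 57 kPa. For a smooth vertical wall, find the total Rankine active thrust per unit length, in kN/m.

51.1 kN/m

K_a = tan²(45° − φ/2) = 0.3085.
Soil triangle: ½ K_a γ H² = 0.5×0.3085×20.8×2.1² = 14.15 kN/m.
Surcharge rectangle: K_a q H = 0.3085×57×2.1 = 36.93 kN/m.
Total = 14.15 + 36.93 = 51.08 kN/m.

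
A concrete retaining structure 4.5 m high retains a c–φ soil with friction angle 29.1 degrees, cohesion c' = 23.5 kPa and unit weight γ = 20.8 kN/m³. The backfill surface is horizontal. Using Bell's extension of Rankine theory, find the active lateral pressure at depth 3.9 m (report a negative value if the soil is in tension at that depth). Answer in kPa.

0.404 kPa

K_a = (1 − sin φ)/(1 + sin φ) = 0.3456.
σ_a = K_a γ z − 2c√K_a = 0.3456×20.8×3.9 − 2×23.5×0.5879 = 0.4045 kPa.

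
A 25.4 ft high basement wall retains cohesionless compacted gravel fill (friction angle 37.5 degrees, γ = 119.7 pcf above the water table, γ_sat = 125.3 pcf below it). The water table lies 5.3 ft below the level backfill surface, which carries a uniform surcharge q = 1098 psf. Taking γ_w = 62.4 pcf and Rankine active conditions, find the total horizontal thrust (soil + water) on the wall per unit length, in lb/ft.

K_a = tan²(45° − φ/2) = 0.2432.
γ' = 125.3 − 62.4 = 62.90 pcf. h₂ = H − d_w = 20.1 ft.
σ'_h: at surface K_a·q = 267.0; at WT K_a(q+γd_w) = 421.3; at base K_a(q+γd_w+γ'h₂) = 728.8 psf.
P₁ = ½(267.0+421.3)×5.3 = 1824; P₂ = ½(421.3+728.8)×20.1 = 11560; P_w = ½γ_w h₂² = 12610.
Total = 1824+11560+12610 = 25990 lb/ft.

26000 lb/ft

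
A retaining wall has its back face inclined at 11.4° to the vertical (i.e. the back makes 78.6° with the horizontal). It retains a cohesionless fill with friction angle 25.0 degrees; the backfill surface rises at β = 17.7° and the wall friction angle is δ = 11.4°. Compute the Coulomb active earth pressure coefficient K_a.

K_a = sin²(α+φ) / [sin²α · sin(α−δ) · (1 + √{sin(φ+δ)sin(φ−β) / (sin(α−δ)sin(α+β))})²].
With α = 78.6°, φ = 25.0°, δ = 11.4°, β = 17.7°: K_a = 0.6440.

0.644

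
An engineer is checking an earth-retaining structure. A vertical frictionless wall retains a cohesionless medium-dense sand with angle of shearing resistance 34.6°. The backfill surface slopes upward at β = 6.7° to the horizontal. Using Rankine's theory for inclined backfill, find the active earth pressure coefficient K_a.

K_a = cos β · (cos β − √(cos²β − cos²φ)) / (cos β + √(cos²β − cos²φ)).
cos β = 0.9932, cos φ = 0.8231, √(cos²β − cos²φ) = 0.5557.
K_a = 0.9932 × (0.9932 − 0.5557)/(0.9932 + 0.5557) = 0.2805.

0.280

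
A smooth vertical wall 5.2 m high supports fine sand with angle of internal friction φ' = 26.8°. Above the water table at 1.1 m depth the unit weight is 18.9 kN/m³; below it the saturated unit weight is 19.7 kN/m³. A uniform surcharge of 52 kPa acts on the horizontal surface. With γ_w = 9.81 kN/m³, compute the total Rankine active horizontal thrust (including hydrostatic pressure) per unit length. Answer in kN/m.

K_a = tan²(45° − φ/2) = 0.3785.
γ' = 19.7 − 9.81 = 9.890 kN/m³. h₂ = H − d_w = 4.1 m.
σ'_h: at surface K_a·q = 19.68; at WT K_a(q+γd_w) = 27.55; at base K_a(q+γd_w+γ'h₂) = 42.90 kPa.
P₁ = ½(19.68+27.55)×1.1 = 25.98; P₂ = ½(27.55+42.90)×4.1 = 144.4; P_w = ½γ_w h₂² = 82.45.
Total = 25.98+144.4+82.45 = 252.8 kN/m.

253 kN/m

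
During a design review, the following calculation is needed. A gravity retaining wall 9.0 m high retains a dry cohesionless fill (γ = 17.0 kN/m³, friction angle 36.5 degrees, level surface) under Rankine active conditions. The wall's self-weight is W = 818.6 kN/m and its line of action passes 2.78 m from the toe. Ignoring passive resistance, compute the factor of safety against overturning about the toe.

4.34

K_a = tan²(45° − 36.5°/2) = 0.2541.
P_a = ½K_aγH² = 0.5×0.2541×17.0×9.0² = 174.9 kN/m, acting at H/3 = 3.000 m above the base.
Overturning moment M_o = P_a × H/3 = 174.9 × 3.000 = 524.8.
Resisting moment M_r = W × 2.78 = 818.6 × 2.78 = 2276.
FS_overturning = M_r/M_o = 2276/524.8 = 4.337.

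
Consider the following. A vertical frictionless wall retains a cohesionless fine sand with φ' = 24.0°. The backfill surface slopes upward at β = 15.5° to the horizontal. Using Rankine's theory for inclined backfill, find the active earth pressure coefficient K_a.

K_a = cos β · (cos β − √(cos²β − cos²φ)) / (cos β + √(cos²β − cos²φ)).
cos β = 0.9636, cos φ = 0.9135, √(cos²β − cos²φ) = 0.3066.
K_a = 0.9636 × (0.9636 − 0.3066)/(0.9636 + 0.3066) = 0.4984.

0.498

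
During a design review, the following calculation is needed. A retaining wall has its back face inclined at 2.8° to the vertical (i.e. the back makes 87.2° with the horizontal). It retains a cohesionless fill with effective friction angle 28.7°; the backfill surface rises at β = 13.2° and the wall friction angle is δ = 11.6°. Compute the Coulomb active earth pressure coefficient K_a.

K_a = sin²(α+φ) / [sin²α · sin(α−δ) · (1 + √{sin(φ+δ)sin(φ−β) / (sin(α−δ)sin(α+β))})²].
With α = 87.2°, φ = 28.7°, δ = 11.6°, β = 13.2°: K_a = 0.4119.

0.412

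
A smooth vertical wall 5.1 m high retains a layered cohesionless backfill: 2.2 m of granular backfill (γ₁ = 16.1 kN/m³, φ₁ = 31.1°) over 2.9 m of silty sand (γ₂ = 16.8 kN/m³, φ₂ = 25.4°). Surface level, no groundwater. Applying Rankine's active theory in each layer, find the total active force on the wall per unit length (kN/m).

K_a1 = tan²(45°−31.1°/2) = 0.3188; K_a2 = tan²(45°−25.4°/2) = 0.3996.
Layer 1: σ at base = K_a1 γ₁ h₁ = 11.29 kPa; P₁ = ½×11.29×2.2 = 12.42.
Layer 2: σ_v at top = γ₁h₁ = 35.42; σ_h top = K_a2×35.42 = 14.16; σ_h base = K_a2×(35.42+16.8×2.9) = 33.63.
P₂ = ½(14.16+33.63)×2.9 = 69.28. Total P_a = 12.42+69.28 = 81.70 kN/m.

81.7 kN/m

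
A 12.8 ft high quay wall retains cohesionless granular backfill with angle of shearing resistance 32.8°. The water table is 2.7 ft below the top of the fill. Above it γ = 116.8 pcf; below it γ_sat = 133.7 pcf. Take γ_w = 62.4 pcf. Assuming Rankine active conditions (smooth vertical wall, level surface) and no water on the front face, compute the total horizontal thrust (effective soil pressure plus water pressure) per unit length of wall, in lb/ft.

5340 lb/ft

K_a = tan²(45° − φ/2) = 0.2973.
γ' = 133.7 − 62.4 = 71.30 pcf. Depth below WT = 10.1 ft.
σ'_h at WT = K_a γ d_w = 93.74 psf; at base = 93.74 + K_a γ' × 10.1 = 307.8 psf.
P₁ (0–2.7 ft) = ½×93.74×2.7 = 126.6. P₂ (2.7–12.8 ft) = ½(93.74+307.8)×10.1 = 2028.
P_w = ½ γ_w h₂² = 0.5×62.4×10.1² = 3183. Total = 126.6+2028+3183 = 5337 lb/ft.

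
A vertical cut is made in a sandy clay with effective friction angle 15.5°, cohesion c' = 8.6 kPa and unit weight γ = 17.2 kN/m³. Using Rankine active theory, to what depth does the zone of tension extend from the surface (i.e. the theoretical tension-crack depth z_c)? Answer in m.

1.32 m

K_a = tan²(45° − 15.5°/2) = 0.5782; √K_a = 0.7604.
The active pressure is zero where K_a γ z = 2c√K_a, so z_c = 2c/(γ√K_a) = 2×8.6/(17.2×0.7604) = 1.315 m.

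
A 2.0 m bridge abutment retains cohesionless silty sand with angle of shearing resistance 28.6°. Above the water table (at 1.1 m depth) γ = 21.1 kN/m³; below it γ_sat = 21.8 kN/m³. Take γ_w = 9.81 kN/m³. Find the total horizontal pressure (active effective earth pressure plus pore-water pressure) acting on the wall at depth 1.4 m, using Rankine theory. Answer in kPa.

K_a = (1 − sin φ)/(1 + sin φ) = 0.3525.
γ' = 21.8 − 9.81 = 11.99 kN/m³.
Effective vertical stress at 1.4 m: σ'_v = 21.1×1.1 + 11.99×0.300 = 26.81 kPa.
σ'_h = K_a σ'_v = 0.3525 × 26.81 = 9.451 kPa; u = γ_w × 0.300 = 2.943 kPa.
Total σ_h = 9.451 + 2.943 = 12.39 kPa.

12.4 kPa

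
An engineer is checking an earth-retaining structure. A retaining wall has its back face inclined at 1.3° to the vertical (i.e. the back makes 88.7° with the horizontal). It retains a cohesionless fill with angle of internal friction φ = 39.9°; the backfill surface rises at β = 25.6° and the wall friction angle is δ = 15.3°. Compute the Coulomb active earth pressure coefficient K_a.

0.290

K_a = sin²(α+φ) / [sin²α · sin(α−δ) · (1 + √{sin(φ+δ)sin(φ−β) / (sin(α−δ)sin(α+β))})²].
With α = 88.7°, φ = 39.9°, δ = 15.3°, β = 25.6°: K_a = 0.2904.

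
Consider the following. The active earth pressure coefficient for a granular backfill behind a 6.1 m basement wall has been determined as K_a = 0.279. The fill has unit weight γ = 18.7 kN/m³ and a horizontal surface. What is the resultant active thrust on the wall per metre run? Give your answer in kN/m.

97.1 kN/m

P = ½ K_a γ H² = 0.5 × 0.279 × 18.7 × 6.1² = 97.07 kN/m.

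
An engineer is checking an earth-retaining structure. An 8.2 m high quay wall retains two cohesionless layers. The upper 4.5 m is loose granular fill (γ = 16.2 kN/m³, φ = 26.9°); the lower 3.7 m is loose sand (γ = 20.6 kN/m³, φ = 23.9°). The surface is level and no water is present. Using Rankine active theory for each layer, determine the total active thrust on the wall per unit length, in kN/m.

K_a1 = tan²(45°−26.9°/2) = 0.3770; K_a2 = tan²(45°−23.9°/2) = 0.4233.
Layer 1: σ at base = K_a1 γ₁ h₁ = 27.48 kPa; P₁ = ½×27.48×4.5 = 61.84.
Layer 2: σ_v at top = γ₁h₁ = 72.90; σ_h top = K_a2×72.90 = 30.86; σ_h base = K_a2×(72.90+20.6×3.7) = 63.13.
P₂ = ½(30.86+63.13)×3.7 = 173.9. Total P_a = 61.84+173.9 = 235.7 kN/m.

236 kN/m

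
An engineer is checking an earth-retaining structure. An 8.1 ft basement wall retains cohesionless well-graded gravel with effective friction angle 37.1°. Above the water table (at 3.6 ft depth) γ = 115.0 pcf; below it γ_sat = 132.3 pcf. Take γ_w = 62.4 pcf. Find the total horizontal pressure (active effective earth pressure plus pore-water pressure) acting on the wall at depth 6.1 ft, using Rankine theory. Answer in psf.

302 psf

K_a = (1 − sin φ)/(1 + sin φ) = 0.2475.
γ' = 132.3 − 62.4 = 69.90 pcf.
Effective vertical stress at 6.1 ft: σ'_v = 115.0×3.6 + 69.90×2.50 = 588.8 psf.
σ'_h = K_a σ'_v = 0.2475 × 588.8 = 145.7 psf; u = γ_w × 2.50 = 156.0 psf.
Total σ_h = 145.7 + 156.0 = 301.7 psf.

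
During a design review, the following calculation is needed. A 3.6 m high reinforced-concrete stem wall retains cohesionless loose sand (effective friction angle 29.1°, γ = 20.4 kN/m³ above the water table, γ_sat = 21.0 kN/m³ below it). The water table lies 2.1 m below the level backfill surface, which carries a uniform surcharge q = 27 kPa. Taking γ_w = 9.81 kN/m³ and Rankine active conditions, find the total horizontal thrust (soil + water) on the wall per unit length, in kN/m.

86.7 kN/m

K_a = tan²(45° − φ/2) = 0.3456.
γ' = 21.0 − 9.81 = 11.19 kN/m³. h₂ = H − d_w = 1.5 m.
σ'_h: at surface K_a·q = 9.331; at WT K_a(q+γd_w) = 24.14; at base K_a(q+γd_w+γ'h₂) = 29.94 kPa.
P₁ = ½(9.331+24.14)×2.1 = 35.14; P₂ = ½(24.14+29.94)×1.5 = 40.55; P_w = ½γ_w h₂² = 11.04.
Total = 35.14+40.55+11.04 = 86.73 kN/m.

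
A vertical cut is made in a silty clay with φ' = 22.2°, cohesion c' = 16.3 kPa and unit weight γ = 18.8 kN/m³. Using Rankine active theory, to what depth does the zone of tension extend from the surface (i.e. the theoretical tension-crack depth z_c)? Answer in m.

K_a = tan²(45° − 22.2°/2) = 0.4515; √K_a = 0.6720.
The active pressure is zero where K_a γ z = 2c√K_a, so z_c = 2c/(γ√K_a) = 2×16.3/(18.8×0.6720) = 2.581 m.

2.58 m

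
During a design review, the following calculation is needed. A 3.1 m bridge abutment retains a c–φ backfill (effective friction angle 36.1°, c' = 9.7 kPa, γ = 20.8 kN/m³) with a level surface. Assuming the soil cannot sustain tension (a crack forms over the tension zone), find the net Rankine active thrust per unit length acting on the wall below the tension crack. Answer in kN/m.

K_a = 0.2585; √K_a = 0.5084.
Tension-crack depth z_c = 2c/(γ√K_a) = 2×9.7/(20.8×0.5084) = 1.834 m.
σ_a at base = K_a γ H − 2c√K_a = 0.2585×20.8×3.1 − 2×9.7×0.5084 = 6.804 kPa.
P_a = ½ × 6.804 × (H − z_c) = 0.5×6.804×1.266 = 4.306 kN/m.

4.31 kN/m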